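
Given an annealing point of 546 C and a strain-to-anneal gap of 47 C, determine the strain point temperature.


Strain point = annealing point - difference:
  T_strain = 546 - 47 = 499 C

499 C


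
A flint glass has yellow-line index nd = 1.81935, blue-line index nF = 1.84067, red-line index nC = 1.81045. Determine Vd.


Abbe number formula: Vd = (nd - 1) / (nF - nC)
  nd - 1 = 1.81935 - 1 = 0.81935
  nF - nC = 1.84067 - 1.81045 = 0.03022
  Vd = 0.81935 / 0.03022 = 27.11

27.11


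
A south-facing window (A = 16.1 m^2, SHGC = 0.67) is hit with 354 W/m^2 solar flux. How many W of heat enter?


Solar heat gain: Q = Area * SHGC * Irradiance
  Q = 16.1 * 0.67 * 354 = 3818.6 W

3818.6 W


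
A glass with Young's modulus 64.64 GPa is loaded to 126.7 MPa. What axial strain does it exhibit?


Rearrange E = sigma / epsilon:
  epsilon = sigma / E
  E (MPa) = 64.64 * 1000 = 64640
  epsilon = 126.7 / 64640 = 0.00196

0.00196


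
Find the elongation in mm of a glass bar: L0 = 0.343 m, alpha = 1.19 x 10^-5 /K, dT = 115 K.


Thermal expansion formula: dL = alpha * L0 * dT
  dL = (1.19 x 10^-5) * 0.343 * 115 = 0.0004694 m
Convert to mm: 0.0004694 * 1000 = 0.4694 mm

0.4694 mm


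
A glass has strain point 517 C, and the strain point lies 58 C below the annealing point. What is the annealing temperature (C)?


T_anneal = T_strain + gap:
  T_anneal = 517 + 58 = 575 C

575 C


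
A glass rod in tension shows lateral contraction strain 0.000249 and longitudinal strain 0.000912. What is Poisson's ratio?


Poisson's ratio: nu = lateral strain / axial strain
  nu = 0.000249 / 0.000912 = 0.273

0.273


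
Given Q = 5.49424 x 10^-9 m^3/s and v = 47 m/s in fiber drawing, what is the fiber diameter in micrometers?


Cross-sectional area from continuity:
  A = Q / v = 5.49424 x 10^-9 / 47 = 1.168987 x 10^-10 m^2
Diameter from circular cross-section:
  d = sqrt(4A / pi) * 10^6 (m -> um)
  d = sqrt(4 * 1.168987 x 10^-10 / pi) * 10^6 = 12.2 um

12.2 um


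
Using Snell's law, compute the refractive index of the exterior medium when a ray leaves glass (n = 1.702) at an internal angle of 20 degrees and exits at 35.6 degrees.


Apply Snell's law: n1 * sin(theta1) = n2 * sin(theta2)
  n2 = n1 * sin(theta1) / sin(theta2)
  sin(20) = 0.34202
  sin(35.6) = 0.582123
  n2 = 1.702 * 0.34202 / 0.582123 = 1.0

1.0


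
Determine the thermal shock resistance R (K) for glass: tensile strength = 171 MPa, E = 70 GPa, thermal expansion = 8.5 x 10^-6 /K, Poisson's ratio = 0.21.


Thermal shock resistance: R = sigma * (1 - nu) / (E * alpha)
  Numerator = 171 * (1 - 0.21) = 135.09
  Denominator = 70 * 1000 * (8.5 x 10^-6) = 0.595
  R = 135.09 / 0.595 = 227.0 K

227.0 K


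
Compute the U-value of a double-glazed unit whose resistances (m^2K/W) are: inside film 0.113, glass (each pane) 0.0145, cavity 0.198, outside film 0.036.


Total thermal resistance (series):
  R_total = R_in + R_glass + R_air + R_glass + R_out
  R_total = 0.113 + 0.0145 + 0.198 + 0.0145 + 0.036 = 0.376 m^2K/W
U-value = 1 / R_total = 1 / 0.376 = 2.66 W/m^2K

2.66 W/m^2K


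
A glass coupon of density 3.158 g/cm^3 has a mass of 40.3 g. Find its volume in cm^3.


Rearrange rho = m / V:
  V = m / rho
  V = 40.3 / 3.158 = 12.761 cm^3

12.761 cm^3


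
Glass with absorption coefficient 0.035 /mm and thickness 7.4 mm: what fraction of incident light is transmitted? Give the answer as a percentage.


Beer-Lambert law: T = exp(-alpha * thickness)
  exponent = -0.035 * 7.4 = -0.259
  T = exp(-0.259) = 0.7718
  Percentage = 0.7718 * 100 = 77.18%

77.18%


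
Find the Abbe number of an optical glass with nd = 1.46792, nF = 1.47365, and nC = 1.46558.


Abbe number formula: Vd = (nd - 1) / (nF - nC)
  nd - 1 = 1.46792 - 1 = 0.46792
  nF - nC = 1.47365 - 1.46558 = 0.00807
  Vd = 0.46792 / 0.00807 = 57.98

57.98


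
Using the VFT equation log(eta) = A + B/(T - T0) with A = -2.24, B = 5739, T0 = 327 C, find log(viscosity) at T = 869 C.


VFT equation: log(eta) = A + B / (T - T0)
  T - T0 = 869 - 327 = 542
  B / (T - T0) = 5739 / 542 = 10.589
  log(eta) = -2.24 + 10.589 = 8.349

8.349


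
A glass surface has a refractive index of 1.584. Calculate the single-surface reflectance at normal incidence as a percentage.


Fresnel reflectance at normal incidence:
  R = ((n - 1)/(n + 1))^2
  (n - 1)/(n + 1) = (1.584 - 1)/(1.584 + 1) = 0.226006
  R = 0.226006^2 = 0.0510787
  R(%) = 0.0510787 * 100 = 5.108%

5.108%


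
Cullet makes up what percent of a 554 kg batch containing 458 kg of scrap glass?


Cullet ratio = (cullet mass / total batch mass) * 100
  Ratio = 458 / 554 * 100 = 82.67%

82.67%


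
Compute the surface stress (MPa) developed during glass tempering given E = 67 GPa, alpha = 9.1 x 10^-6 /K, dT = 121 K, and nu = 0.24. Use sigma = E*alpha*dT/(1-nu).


Tempering stress: sigma = E * alpha * dT / (1 - nu)
  E (MPa) = 67 * 1000 = 67000
  Numerator = 67000 * (9.1 x 10^-6) * 121 = 73.7737
  Denominator = 1 - 0.24 = 0.76
  sigma = 73.7737 / 0.76 = 97.1 MPa

97.1 MPa


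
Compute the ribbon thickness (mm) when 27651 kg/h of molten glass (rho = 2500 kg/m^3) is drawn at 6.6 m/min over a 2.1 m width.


Ribbon cross-section from mass balance:
  Volume rate = throughput / density = 27651 / 2500 = 11.0604 m^3/h
  thickness = volume rate / (speed * 60 * width), i.e.
  thickness = throughput / (60 * speed * width * density) * 1000
  thickness = 27651 / (60 * 6.6 * 2.1 * 2500) * 1000 = 13.3 mm

13.3 mm


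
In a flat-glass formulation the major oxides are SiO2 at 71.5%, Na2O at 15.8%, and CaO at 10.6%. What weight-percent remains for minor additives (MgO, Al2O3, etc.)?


Sum the three major oxides:
  SiO2 + Na2O + CaO = 71.5 + 15.8 + 10.6 = 97.9%
Subtract from 100%:
  Others = 100 - 97.9 = 2.1%

2.1%


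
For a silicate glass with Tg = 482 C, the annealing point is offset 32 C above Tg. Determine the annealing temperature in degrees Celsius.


The annealing temperature is Tg plus the offset:
  T_anneal = 482 + 32 = 514 C

514 C


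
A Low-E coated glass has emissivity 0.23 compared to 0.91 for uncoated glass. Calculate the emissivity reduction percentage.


Percentage reduction = (1 - coated/uncoated) * 100
  Ratio = 0.23 / 0.91 = 0.2527
  Reduction = (1 - 0.2527) * 100 = 74.7%

74.7%


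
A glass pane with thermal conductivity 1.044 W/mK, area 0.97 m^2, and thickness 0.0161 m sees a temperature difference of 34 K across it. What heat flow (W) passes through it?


Fourier's law: Q = k * A * dT / t
  Q = 1.044 * 0.97 * 34 / 0.0161
  Q = 34.43112 / 0.0161 = 2138.6 W

2138.6 W


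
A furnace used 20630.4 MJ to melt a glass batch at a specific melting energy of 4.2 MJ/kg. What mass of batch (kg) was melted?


Rearrange E = m * s for m:
  m = E / s
  m = 20630.4 / 4.2 = 4912.0 kg

4912.0 kg


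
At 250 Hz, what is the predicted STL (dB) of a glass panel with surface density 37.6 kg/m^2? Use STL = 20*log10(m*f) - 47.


Mass law: STL = 20 * log10(m * f) - 47
  m * f = 37.6 * 250 = 9400
  log10(9400) = 3.97313
  STL = 20 * 3.97313 - 47 = 79.4626 - 47 = 32.5 dB

32.5 dB


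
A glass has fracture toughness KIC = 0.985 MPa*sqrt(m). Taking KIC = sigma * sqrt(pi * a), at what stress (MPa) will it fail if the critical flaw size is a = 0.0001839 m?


Rearrange KIC = sigma * sqrt(pi * a):
  sigma = KIC / sqrt(pi * a)
  sqrt(pi * 0.0001839) = 0.024036
  sigma = 0.985 / 0.024036 = 40.98 MPa

40.98 MPa


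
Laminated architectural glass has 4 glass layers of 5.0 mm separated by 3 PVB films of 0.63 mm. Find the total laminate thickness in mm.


Total thickness = glass contribution + PVB contribution
  Glass: 4 * 5.0 = 20.0 mm
  PVB: 3 * 0.63 = 1.89 mm
  Total = 20.0 + 1.89 = 21.89 mm

21.89 mm


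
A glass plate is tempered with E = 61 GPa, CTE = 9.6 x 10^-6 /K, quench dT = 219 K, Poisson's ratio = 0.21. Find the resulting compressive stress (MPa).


Tempering stress: sigma = E * alpha * dT / (1 - nu)
  E (MPa) = 61 * 1000 = 61000
  Numerator = 61000 * (9.6 x 10^-6) * 219 = 128.2464
  Denominator = 1 - 0.21 = 0.79
  sigma = 128.2464 / 0.79 = 162.3 MPa

162.3 MPa


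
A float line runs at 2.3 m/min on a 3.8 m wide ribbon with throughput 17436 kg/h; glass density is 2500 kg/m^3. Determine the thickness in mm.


Ribbon cross-section from mass balance:
  Volume rate = throughput / density = 17436 / 2500 = 6.9744 m^3/h
  thickness = volume rate / (speed * 60 * width), i.e.
  thickness = throughput / (60 * speed * width * density) * 1000
  thickness = 17436 / (60 * 2.3 * 3.8 * 2500) * 1000 = 13.3 mm

13.3 mm


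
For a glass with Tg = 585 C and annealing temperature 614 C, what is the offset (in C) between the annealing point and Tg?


Offset = T_anneal - Tg:
  offset = 614 - 585 = 29 C

29 C


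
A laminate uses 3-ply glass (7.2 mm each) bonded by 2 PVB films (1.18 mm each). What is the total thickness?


Total thickness = glass contribution + PVB contribution
  Glass: 3 * 7.2 = 21.6 mm
  PVB: 2 * 1.18 = 2.36 mm
  Total = 21.6 + 2.36 = 23.96 mm

23.96 mm


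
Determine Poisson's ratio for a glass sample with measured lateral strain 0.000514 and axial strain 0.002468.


Poisson's ratio: nu = lateral strain / axial strain
  nu = 0.000514 / 0.002468 = 0.2083

0.2083


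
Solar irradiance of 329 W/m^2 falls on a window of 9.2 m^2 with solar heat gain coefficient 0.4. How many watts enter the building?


Solar heat gain: Q = Area * SHGC * Irradiance
  Q = 9.2 * 0.4 * 329 = 1210.7 W

1210.7 W


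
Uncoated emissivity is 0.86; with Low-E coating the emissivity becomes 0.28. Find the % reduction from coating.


Percentage reduction = (1 - coated/uncoated) * 100
  Ratio = 0.28 / 0.86 = 0.3256
  Reduction = (1 - 0.3256) * 100 = 67.4%

67.4%


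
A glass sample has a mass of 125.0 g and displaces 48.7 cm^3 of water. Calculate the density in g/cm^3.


Use the definition of density:
  rho = mass / volume
  rho = 125.0 / 48.7 = 2.567 g/cm^3

2.567 g/cm^3


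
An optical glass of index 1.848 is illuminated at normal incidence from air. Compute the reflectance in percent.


Fresnel reflectance at normal incidence:
  R = ((n - 1)/(n + 1))^2
  (n - 1)/(n + 1) = (1.848 - 1)/(1.848 + 1) = 0.297753
  R = 0.297753^2 = 0.0886568
  R(%) = 0.0886568 * 100 = 8.866%

8.866%


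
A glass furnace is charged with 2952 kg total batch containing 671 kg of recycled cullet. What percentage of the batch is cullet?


Cullet ratio = (cullet mass / total batch mass) * 100
  Ratio = 671 / 2952 * 100 = 22.73%

22.73%


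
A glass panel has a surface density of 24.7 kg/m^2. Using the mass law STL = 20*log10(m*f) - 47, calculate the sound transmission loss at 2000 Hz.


Mass law: STL = 20 * log10(m * f) - 47
  m * f = 24.7 * 2000 = 49400
  log10(49400) = 4.69373
  STL = 20 * 4.69373 - 47 = 93.8746 - 47 = 46.9 dB

46.9 dB


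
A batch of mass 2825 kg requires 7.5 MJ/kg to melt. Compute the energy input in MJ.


Total energy = mass * specific energy
  E = 2825 * 7.5 = 21187.5 MJ

21187.5 MJ


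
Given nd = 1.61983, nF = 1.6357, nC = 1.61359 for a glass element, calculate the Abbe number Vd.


Abbe number formula: Vd = (nd - 1) / (nF - nC)
  nd - 1 = 1.61983 - 1 = 0.61983
  nF - nC = 1.6357 - 1.61359 = 0.02211
  Vd = 0.61983 / 0.02211 = 28.03

28.03


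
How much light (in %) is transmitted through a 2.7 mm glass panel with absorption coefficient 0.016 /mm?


Beer-Lambert law: T = exp(-alpha * thickness)
  exponent = -0.016 * 2.7 = -0.0432
  T = exp(-0.0432) = 0.9577
  Percentage = 0.9577 * 100 = 95.77%

95.77%


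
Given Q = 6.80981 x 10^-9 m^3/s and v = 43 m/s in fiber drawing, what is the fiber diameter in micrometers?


Cross-sectional area from continuity:
  A = Q / v = 6.80981 x 10^-9 / 43 = 1.583677 x 10^-10 m^2
Diameter from circular cross-section:
  d = sqrt(4A / pi) * 10^6 (m -> um)
  d = sqrt(4 * 1.583677 x 10^-10 / pi) * 10^6 = 14.2 um

14.2 um


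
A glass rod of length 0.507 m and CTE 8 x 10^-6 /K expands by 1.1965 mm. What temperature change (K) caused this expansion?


Rearrange dL = alpha * L0 * dT for dT:
  dT = dL / (alpha * L0)
  dL (m) = 1.1965 / 1000 = 0.0011965
  dT = 0.0011965 / ((8 x 10^-6) * 0.507) = 295.0 K

295.0 K


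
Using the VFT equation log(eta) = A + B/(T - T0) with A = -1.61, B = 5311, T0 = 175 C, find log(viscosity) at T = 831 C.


VFT equation: log(eta) = A + B / (T - T0)
  T - T0 = 831 - 175 = 656
  B / (T - T0) = 5311 / 656 = 8.096
  log(eta) = -1.61 + 8.096 = 6.486

6.486


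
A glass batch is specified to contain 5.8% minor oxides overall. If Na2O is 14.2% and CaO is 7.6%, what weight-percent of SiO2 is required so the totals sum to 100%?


Known pieces sum to 100%:
  SiO2 = 100 - (others + Na2O + CaO)
  SiO2 = 100 - (5.8 + 14.2 + 7.6) = 72.4%

72.4%


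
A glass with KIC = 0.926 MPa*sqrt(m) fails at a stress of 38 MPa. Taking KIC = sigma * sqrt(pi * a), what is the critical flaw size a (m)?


Rearrange KIC = sigma * sqrt(pi * a):
  sqrt(pi * a) = KIC / sigma
  sqrt(pi * a) = 0.926 / 38 = 0.024368
  a = (KIC / sigma)^2 / pi
  a = 0.024368^2 / pi = 0.000189 m

0.000189 m


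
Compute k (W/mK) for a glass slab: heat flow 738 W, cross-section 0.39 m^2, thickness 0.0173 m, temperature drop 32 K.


Fourier's law rearranged: k = Q * t / (A * dT)
  Numerator = 738 * 0.0173 = 12.7674
  Denominator = 0.39 * 32 = 12.48
  k = 12.7674 / 12.48 = 1.023 W/mK

1.023 W/mK


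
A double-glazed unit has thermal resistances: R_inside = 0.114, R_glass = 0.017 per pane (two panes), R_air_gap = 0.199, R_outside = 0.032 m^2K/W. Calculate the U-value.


Total thermal resistance (series):
  R_total = R_in + R_glass + R_air + R_glass + R_out
  R_total = 0.114 + 0.017 + 0.199 + 0.017 + 0.032 = 0.379 m^2K/W
U-value = 1 / R_total = 1 / 0.379 = 2.639 W/m^2K

2.639 W/m^2K


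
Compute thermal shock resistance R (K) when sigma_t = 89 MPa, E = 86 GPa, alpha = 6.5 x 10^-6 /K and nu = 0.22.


Thermal shock resistance: R = sigma * (1 - nu) / (E * alpha)
  Numerator = 89 * (1 - 0.22) = 69.42
  Denominator = 86 * 1000 * (6.5 x 10^-6) = 0.559
  R = 69.42 / 0.559 = 124.2 K

124.2 K


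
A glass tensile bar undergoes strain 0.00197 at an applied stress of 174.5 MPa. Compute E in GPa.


Young's modulus: E = stress / strain
  E = 174.5 MPa / 0.00197 = 88578.68 MPa
Convert to GPa: 88578.68 / 1000 = 88.58 GPa

88.58 GPa


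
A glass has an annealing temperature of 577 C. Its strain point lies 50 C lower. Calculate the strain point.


Strain point = annealing point - difference:
  T_strain = 577 - 50 = 527 C

527 C


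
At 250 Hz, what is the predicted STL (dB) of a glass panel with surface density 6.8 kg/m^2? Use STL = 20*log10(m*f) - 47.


Mass law: STL = 20 * log10(m * f) - 47
  m * f = 6.8 * 250 = 1700
  log10(1700) = 3.23045
  STL = 20 * 3.23045 - 47 = 64.609 - 47 = 17.6 dB

17.6 dB


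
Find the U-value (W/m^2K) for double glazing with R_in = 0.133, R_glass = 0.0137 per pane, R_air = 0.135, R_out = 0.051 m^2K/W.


Total thermal resistance (series):
  R_total = R_in + R_glass + R_air + R_glass + R_out
  R_total = 0.133 + 0.0137 + 0.135 + 0.0137 + 0.051 = 0.3464 m^2K/W
U-value = 1 / R_total = 1 / 0.3464 = 2.887 W/m^2K

2.887 W/m^2K


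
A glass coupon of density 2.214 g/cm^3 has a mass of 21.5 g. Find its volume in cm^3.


Rearrange rho = m / V:
  V = m / rho
  V = 21.5 / 2.214 = 9.711 cm^3

9.711 cm^3


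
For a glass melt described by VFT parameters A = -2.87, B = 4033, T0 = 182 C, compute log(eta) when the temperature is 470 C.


VFT equation: log(eta) = A + B / (T - T0)
  T - T0 = 470 - 182 = 288
  B / (T - T0) = 4033 / 288 = 14.003
  log(eta) = -2.87 + 14.003 = 11.133

11.133


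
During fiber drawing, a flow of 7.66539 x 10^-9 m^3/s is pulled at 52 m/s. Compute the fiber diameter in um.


Cross-sectional area from continuity:
  A = Q / v = 7.66539 x 10^-9 / 52 = 1.474113 x 10^-10 m^2
Diameter from circular cross-section:
  d = sqrt(4A / pi) * 10^6 (m -> um)
  d = sqrt(4 * 1.474113 x 10^-10 / pi) * 10^6 = 13.7 um

13.7 um


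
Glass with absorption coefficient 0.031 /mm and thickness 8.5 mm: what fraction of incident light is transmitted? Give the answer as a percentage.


Beer-Lambert law: T = exp(-alpha * thickness)
  exponent = -0.031 * 8.5 = -0.2635
  T = exp(-0.2635) = 0.7684
  Percentage = 0.7684 * 100 = 76.84%

76.84%


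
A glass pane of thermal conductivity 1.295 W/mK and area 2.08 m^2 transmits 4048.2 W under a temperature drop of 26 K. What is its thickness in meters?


Fourier's law: t = k * A * dT / Q
  t = 1.295 * 2.08 * 26 / 4048.2
  t = 70.0336 / 4048.2 = 0.0173 m

0.0173 m


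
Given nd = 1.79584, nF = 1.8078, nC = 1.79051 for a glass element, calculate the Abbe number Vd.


Abbe number formula: Vd = (nd - 1) / (nF - nC)
  nd - 1 = 1.79584 - 1 = 0.79584
  nF - nC = 1.8078 - 1.79051 = 0.01729
  Vd = 0.79584 / 0.01729 = 46.03

46.03


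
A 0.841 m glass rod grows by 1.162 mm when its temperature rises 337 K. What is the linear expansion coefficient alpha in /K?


Rearrange dL = alpha * L0 * dT for alpha:
  alpha = dL / (L0 * dT)
  alpha = (1.162 / 1000) / (0.841 * 337) = 0.0000041 /K = 4.1 x 10^-6 /K

4.1 x 10^-6 /K


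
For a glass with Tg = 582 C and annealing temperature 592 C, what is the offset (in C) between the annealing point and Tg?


Offset = T_anneal - Tg:
  offset = 592 - 582 = 10 C

10 C


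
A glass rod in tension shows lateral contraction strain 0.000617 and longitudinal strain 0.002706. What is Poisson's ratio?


Poisson's ratio: nu = lateral strain / axial strain
  nu = 0.000617 / 0.002706 = 0.228

0.228


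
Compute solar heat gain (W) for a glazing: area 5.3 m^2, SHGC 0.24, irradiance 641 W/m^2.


Solar heat gain: Q = Area * SHGC * Irradiance
  Q = 5.3 * 0.24 * 641 = 815.4 W

815.4 W


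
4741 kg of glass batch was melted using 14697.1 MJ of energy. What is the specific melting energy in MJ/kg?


Rearrange E = m * s for s:
  s = E / m
  s = 14697.1 / 4741 = 3.1 MJ/kg

3.1 MJ/kg


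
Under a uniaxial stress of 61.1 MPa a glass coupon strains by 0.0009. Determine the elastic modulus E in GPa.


Young's modulus: E = stress / strain
  E = 61.1 MPa / 0.0009 = 67888.89 MPa
Convert to GPa: 67888.89 / 1000 = 67.89 GPa

67.89 GPa


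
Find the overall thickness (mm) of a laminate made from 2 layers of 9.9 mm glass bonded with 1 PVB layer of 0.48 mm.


Total thickness = glass contribution + PVB contribution
  Glass: 2 * 9.9 = 19.8 mm
  PVB: 1 * 0.48 = 0.48 mm
  Total = 19.8 + 0.48 = 20.28 mm

20.28 mm


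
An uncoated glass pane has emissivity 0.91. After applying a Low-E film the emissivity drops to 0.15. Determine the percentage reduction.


Percentage reduction = (1 - coated/uncoated) * 100
  Ratio = 0.15 / 0.91 = 0.1648
  Reduction = (1 - 0.1648) * 100 = 83.5%

83.5%


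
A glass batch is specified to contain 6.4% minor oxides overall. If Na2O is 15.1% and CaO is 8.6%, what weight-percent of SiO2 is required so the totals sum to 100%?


Known pieces sum to 100%:
  SiO2 = 100 - (others + Na2O + CaO)
  SiO2 = 100 - (6.4 + 15.1 + 8.6) = 69.9%

69.9%


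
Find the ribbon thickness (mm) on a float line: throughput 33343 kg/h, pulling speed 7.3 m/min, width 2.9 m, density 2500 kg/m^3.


Ribbon cross-section from mass balance:
  Volume rate = throughput / density = 33343 / 2500 = 13.3372 m^3/h
  thickness = volume rate / (speed * 60 * width), i.e.
  thickness = throughput / (60 * speed * width * density) * 1000
  thickness = 33343 / (60 * 7.3 * 2.9 * 2500) * 1000 = 10.5 mm

10.5 mm


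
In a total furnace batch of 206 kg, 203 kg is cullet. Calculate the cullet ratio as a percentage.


Cullet ratio = (cullet mass / total batch mass) * 100
  Ratio = 203 / 206 * 100 = 98.54%

98.54%


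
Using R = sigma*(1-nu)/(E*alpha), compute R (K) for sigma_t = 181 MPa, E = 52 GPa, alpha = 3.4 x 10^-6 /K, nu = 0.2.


Thermal shock resistance: R = sigma * (1 - nu) / (E * alpha)
  Numerator = 181 * (1 - 0.2) = 144.8
  Denominator = 52 * 1000 * (3.4 x 10^-6) = 0.1768
  R = 144.8 / 0.1768 = 819.0 K

819.0 K


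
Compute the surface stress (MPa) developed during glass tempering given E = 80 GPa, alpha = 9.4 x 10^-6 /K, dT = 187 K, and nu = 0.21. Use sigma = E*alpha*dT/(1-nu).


Tempering stress: sigma = E * alpha * dT / (1 - nu)
  E (MPa) = 80 * 1000 = 80000
  Numerator = 80000 * (9.4 x 10^-6) * 187 = 140.624
  Denominator = 1 - 0.21 = 0.79
  sigma = 140.624 / 0.79 = 178.0 MPa

178.0 MPa


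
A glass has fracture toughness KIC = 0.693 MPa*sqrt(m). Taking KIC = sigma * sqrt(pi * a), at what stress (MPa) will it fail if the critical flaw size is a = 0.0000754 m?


Rearrange KIC = sigma * sqrt(pi * a):
  sigma = KIC / sqrt(pi * a)
  sqrt(pi * 0.0000754) = 0.015391
  sigma = 0.693 / 0.015391 = 45.03 MPa

45.03 MPa


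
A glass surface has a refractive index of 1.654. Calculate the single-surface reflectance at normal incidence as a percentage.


Fresnel reflectance at normal incidence:
  R = ((n - 1)/(n + 1))^2
  (n - 1)/(n + 1) = (1.654 - 1)/(1.654 + 1) = 0.24642
  R = 0.24642^2 = 0.0607228
  R(%) = 0.0607228 * 100 = 6.072%

6.072%


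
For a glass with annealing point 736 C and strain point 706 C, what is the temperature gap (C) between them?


Gap = T_anneal - T_strain:
  gap = 736 - 706 = 30 C

30 C


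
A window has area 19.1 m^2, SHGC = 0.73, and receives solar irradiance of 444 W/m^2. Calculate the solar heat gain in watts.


Solar heat gain: Q = Area * SHGC * Irradiance
  Q = 19.1 * 0.73 * 444 = 6190.7 W

6190.7 W


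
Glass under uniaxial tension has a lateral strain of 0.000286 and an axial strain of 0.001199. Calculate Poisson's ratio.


Poisson's ratio: nu = lateral strain / axial strain
  nu = 0.000286 / 0.001199 = 0.2385

0.2385


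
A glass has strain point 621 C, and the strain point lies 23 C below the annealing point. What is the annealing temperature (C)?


T_anneal = T_strain + gap:
  T_anneal = 621 + 23 = 644 C

644 C


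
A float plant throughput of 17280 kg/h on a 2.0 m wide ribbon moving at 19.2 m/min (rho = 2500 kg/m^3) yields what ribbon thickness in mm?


Ribbon cross-section from mass balance:
  Volume rate = throughput / density = 17280 / 2500 = 6.912 m^3/h
  thickness = volume rate / (speed * 60 * width), i.e.
  thickness = throughput / (60 * speed * width * density) * 1000
  thickness = 17280 / (60 * 19.2 * 2.0 * 2500) * 1000 = 3.0 mm

3.0 mm


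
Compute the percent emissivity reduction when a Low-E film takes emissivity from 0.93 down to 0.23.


Percentage reduction = (1 - coated/uncoated) * 100
  Ratio = 0.23 / 0.93 = 0.2473
  Reduction = (1 - 0.2473) * 100 = 75.3%

75.3%


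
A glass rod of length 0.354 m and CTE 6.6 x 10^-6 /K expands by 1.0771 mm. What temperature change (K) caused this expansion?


Rearrange dL = alpha * L0 * dT for dT:
  dT = dL / (alpha * L0)
  dL (m) = 1.0771 / 1000 = 0.0010771
  dT = 0.0010771 / ((6.6 x 10^-6) * 0.354) = 461.0 K

461.0 K


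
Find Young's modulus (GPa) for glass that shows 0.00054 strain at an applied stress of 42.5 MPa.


Young's modulus: E = stress / strain
  E = 42.5 MPa / 0.00054 = 78703.7 MPa
Convert to GPa: 78703.7 / 1000 = 78.7 GPa

78.7 GPa


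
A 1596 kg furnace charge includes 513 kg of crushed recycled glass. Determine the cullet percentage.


Cullet ratio = (cullet mass / total batch mass) * 100
  Ratio = 513 / 1596 * 100 = 32.14%

32.14%


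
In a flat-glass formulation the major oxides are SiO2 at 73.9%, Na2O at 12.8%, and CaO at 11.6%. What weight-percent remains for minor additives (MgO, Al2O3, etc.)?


Sum the three major oxides:
  SiO2 + Na2O + CaO = 73.9 + 12.8 + 11.6 = 98.3%
Subtract from 100%:
  Others = 100 - 98.3 = 1.7%

1.7%


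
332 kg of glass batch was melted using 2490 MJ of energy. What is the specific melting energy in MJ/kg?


Rearrange E = m * s for s:
  s = E / m
  s = 2490 / 332 = 7.5 MJ/kg

7.5 MJ/kg


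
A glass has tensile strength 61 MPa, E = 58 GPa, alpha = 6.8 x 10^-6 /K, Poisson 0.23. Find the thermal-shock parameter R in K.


Thermal shock resistance: R = sigma * (1 - nu) / (E * alpha)
  Numerator = 61 * (1 - 0.23) = 46.97
  Denominator = 58 * 1000 * (6.8 x 10^-6) = 0.3944
  R = 46.97 / 0.3944 = 119.1 K

119.1 K


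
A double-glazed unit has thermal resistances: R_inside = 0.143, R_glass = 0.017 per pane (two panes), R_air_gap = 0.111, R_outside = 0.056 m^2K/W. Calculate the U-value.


Total thermal resistance (series):
  R_total = R_in + R_glass + R_air + R_glass + R_out
  R_total = 0.143 + 0.017 + 0.111 + 0.017 + 0.056 = 0.344 m^2K/W
U-value = 1 / R_total = 1 / 0.344 = 2.907 W/m^2K

2.907 W/m^2K


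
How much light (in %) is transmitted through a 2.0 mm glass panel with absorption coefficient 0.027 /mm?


Beer-Lambert law: T = exp(-alpha * thickness)
  exponent = -0.027 * 2.0 = -0.054
  T = exp(-0.054) = 0.9474
  Percentage = 0.9474 * 100 = 94.74%

94.74%


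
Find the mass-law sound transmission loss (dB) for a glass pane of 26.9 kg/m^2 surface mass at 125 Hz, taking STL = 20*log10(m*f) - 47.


Mass law: STL = 20 * log10(m * f) - 47
  m * f = 26.9 * 125 = 3362.5
  log10(3362.5) = 3.52666
  STL = 20 * 3.52666 - 47 = 70.5332 - 47 = 23.5 dB

23.5 dB


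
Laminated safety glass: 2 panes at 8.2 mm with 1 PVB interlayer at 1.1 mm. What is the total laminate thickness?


Total thickness = glass contribution + PVB contribution
  Glass: 2 * 8.2 = 16.4 mm
  PVB: 1 * 1.1 = 1.1 mm
  Total = 16.4 + 1.1 = 17.5 mm

17.5 mm


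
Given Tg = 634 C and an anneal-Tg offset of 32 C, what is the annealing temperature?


The annealing temperature is Tg plus the offset:
  T_anneal = 634 + 32 = 666 C

666 C


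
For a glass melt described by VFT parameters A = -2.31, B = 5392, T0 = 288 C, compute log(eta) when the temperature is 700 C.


VFT equation: log(eta) = A + B / (T - T0)
  T - T0 = 700 - 288 = 412
  B / (T - T0) = 5392 / 412 = 13.087
  log(eta) = -2.31 + 13.087 = 10.777

10.777


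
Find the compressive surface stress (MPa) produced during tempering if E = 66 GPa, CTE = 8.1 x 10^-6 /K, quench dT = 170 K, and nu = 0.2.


Tempering stress: sigma = E * alpha * dT / (1 - nu)
  E (MPa) = 66 * 1000 = 66000
  Numerator = 66000 * (8.1 x 10^-6) * 170 = 90.882
  Denominator = 1 - 0.2 = 0.8
  sigma = 90.882 / 0.8 = 113.6 MPa

113.6 MPa


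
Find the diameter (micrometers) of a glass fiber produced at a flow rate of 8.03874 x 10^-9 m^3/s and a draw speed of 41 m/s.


Cross-sectional area from continuity:
  A = Q / v = 8.03874 x 10^-9 / 41 = 1.960668 x 10^-10 m^2
Diameter from circular cross-section:
  d = sqrt(4A / pi) * 10^6 (m -> um)
  d = sqrt(4 * 1.960668 x 10^-10 / pi) * 10^6 = 15.8 um

15.8 um


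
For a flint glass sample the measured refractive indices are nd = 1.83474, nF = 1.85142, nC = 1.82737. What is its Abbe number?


Abbe number formula: Vd = (nd - 1) / (nF - nC)
  nd - 1 = 1.83474 - 1 = 0.83474
  nF - nC = 1.85142 - 1.82737 = 0.02405
  Vd = 0.83474 / 0.02405 = 34.71

34.71


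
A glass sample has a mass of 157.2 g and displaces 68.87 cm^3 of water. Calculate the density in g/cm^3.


Use the definition of density:
  rho = mass / volume
  rho = 157.2 / 68.87 = 2.283 g/cm^3

2.283 g/cm^3


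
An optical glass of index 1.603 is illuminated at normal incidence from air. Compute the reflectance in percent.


Fresnel reflectance at normal incidence:
  R = ((n - 1)/(n + 1))^2
  (n - 1)/(n + 1) = (1.603 - 1)/(1.603 + 1) = 0.231656
  R = 0.231656^2 = 0.0536645
  R(%) = 0.0536645 * 100 = 5.366%

5.366%


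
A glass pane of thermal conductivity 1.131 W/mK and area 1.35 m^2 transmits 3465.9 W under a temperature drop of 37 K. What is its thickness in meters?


Fourier's law: t = k * A * dT / Q
  t = 1.131 * 1.35 * 37 / 3465.9
  t = 56.49345 / 3465.9 = 0.0163 m

0.0163 m


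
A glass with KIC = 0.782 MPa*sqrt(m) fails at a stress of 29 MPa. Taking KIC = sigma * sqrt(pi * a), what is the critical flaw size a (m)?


Rearrange KIC = sigma * sqrt(pi * a):
  sqrt(pi * a) = KIC / sigma
  sqrt(pi * a) = 0.782 / 29 = 0.026966
  a = (KIC / sigma)^2 / pi
  a = 0.026966^2 / pi = 0.0002315 m

0.0002315 m


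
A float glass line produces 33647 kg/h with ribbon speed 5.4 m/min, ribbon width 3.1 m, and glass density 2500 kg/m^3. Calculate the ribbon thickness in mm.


Ribbon cross-section from mass balance:
  Volume rate = throughput / density = 33647 / 2500 = 13.4588 m^3/h
  thickness = volume rate / (speed * 60 * width), i.e.
  thickness = throughput / (60 * speed * width * density) * 1000
  thickness = 33647 / (60 * 5.4 * 3.1 * 2500) * 1000 = 13.4 mm

13.4 mm


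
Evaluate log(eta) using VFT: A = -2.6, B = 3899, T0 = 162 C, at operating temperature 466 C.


VFT equation: log(eta) = A + B / (T - T0)
  T - T0 = 466 - 162 = 304
  B / (T - T0) = 3899 / 304 = 12.826
  log(eta) = -2.6 + 12.826 = 10.226

10.226


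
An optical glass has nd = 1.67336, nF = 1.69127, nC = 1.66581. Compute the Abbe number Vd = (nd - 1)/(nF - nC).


Abbe number formula: Vd = (nd - 1) / (nF - nC)
  nd - 1 = 1.67336 - 1 = 0.67336
  nF - nC = 1.69127 - 1.66581 = 0.02546
  Vd = 0.67336 / 0.02546 = 26.45

26.45


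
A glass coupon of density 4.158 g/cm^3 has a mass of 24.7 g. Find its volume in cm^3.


Rearrange rho = m / V:
  V = m / rho
  V = 24.7 / 4.158 = 5.94 cm^3

5.94 cm^3


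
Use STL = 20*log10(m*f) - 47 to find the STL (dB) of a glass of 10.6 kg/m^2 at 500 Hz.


Mass law: STL = 20 * log10(m * f) - 47
  m * f = 10.6 * 500 = 5300
  log10(5300) = 3.72428
  STL = 20 * 3.72428 - 47 = 74.4856 - 47 = 27.5 dB

27.5 dB


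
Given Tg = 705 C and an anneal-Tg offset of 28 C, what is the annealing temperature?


The annealing temperature is Tg plus the offset:
  T_anneal = 705 + 28 = 733 C

733 C


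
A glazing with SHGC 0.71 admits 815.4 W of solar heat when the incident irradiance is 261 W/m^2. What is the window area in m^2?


Rearrange Q = Area * SHGC * Irradiance:
  Area = Q / (SHGC * Irradiance)
  Area = 815.4 / (0.71 * 261) = 4.4 m^2

4.4 m^2


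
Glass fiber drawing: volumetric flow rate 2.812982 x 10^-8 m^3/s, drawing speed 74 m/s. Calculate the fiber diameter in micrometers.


Cross-sectional area from continuity:
  A = Q / v = 2.812982 x 10^-8 / 74 = 3.801327 x 10^-10 m^2
Diameter from circular cross-section:
  d = sqrt(4A / pi) * 10^6 (m -> um)
  d = sqrt(4 * 3.801327 x 10^-10 / pi) * 10^6 = 22.0 um

22.0 um


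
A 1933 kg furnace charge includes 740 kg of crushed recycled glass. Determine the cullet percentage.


Cullet ratio = (cullet mass / total batch mass) * 100
  Ratio = 740 / 1933 * 100 = 38.28%

38.28%


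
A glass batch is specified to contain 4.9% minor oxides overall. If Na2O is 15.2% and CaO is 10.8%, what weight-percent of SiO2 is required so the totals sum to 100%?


Known pieces sum to 100%:
  SiO2 = 100 - (others + Na2O + CaO)
  SiO2 = 100 - (4.9 + 15.2 + 10.8) = 69.1%

69.1%


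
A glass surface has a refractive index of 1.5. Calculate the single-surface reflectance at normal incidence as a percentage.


Fresnel reflectance at normal incidence:
  R = ((n - 1)/(n + 1))^2
  (n - 1)/(n + 1) = (1.5 - 1)/(1.5 + 1) = 0.2
  R = 0.2^2 = 0.04
  R(%) = 0.04 * 100 = 4.0%

4.0%


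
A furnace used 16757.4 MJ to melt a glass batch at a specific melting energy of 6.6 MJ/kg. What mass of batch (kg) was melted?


Rearrange E = m * s for m:
  m = E / s
  m = 16757.4 / 6.6 = 2539.0 kg

2539.0 kg


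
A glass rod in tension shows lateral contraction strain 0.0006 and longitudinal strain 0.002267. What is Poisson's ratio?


Poisson's ratio: nu = lateral strain / axial strain
  nu = 0.0006 / 0.002267 = 0.2647

0.2647


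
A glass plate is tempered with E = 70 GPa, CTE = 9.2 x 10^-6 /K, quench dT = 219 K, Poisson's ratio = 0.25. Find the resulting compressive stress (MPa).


Tempering stress: sigma = E * alpha * dT / (1 - nu)
  E (MPa) = 70 * 1000 = 70000
  Numerator = 70000 * (9.2 x 10^-6) * 219 = 141.036
  Denominator = 1 - 0.25 = 0.75
  sigma = 141.036 / 0.75 = 188.0 MPa

188.0 MPa


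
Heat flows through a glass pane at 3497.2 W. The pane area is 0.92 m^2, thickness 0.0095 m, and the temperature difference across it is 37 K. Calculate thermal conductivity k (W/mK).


Fourier's law rearranged: k = Q * t / (A * dT)
  Numerator = 3497.2 * 0.0095 = 33.2234
  Denominator = 0.92 * 37 = 34.04
  k = 33.2234 / 34.04 = 0.976 W/mK

0.976 W/mK


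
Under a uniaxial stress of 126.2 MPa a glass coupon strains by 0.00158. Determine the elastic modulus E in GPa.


Young's modulus: E = stress / strain
  E = 126.2 MPa / 0.00158 = 79873.42 MPa
Convert to GPa: 79873.42 / 1000 = 79.87 GPa

79.87 GPa


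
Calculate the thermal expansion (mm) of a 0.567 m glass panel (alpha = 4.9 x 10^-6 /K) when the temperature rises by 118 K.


Thermal expansion formula: dL = alpha * L0 * dT
  dL = (4.9 x 10^-6) * 0.567 * 118 = 0.00032784 m
Convert to mm: 0.00032784 * 1000 = 0.3278 mm

0.3278 mm


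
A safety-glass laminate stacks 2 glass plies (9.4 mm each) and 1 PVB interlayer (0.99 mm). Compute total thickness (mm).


Total thickness = glass contribution + PVB contribution
  Glass: 2 * 9.4 = 18.8 mm
  PVB: 1 * 0.99 = 0.99 mm
  Total = 18.8 + 0.99 = 19.79 mm

19.79 mm


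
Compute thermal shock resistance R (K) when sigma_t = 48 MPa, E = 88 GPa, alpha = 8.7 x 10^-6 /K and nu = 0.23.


Thermal shock resistance: R = sigma * (1 - nu) / (E * alpha)
  Numerator = 48 * (1 - 0.23) = 36.96
  Denominator = 88 * 1000 * (8.7 x 10^-6) = 0.7656
  R = 36.96 / 0.7656 = 48.3 K

48.3 K


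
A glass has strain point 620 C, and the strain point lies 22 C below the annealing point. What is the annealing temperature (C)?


T_anneal = T_strain + gap:
  T_anneal = 620 + 22 = 642 C

642 C


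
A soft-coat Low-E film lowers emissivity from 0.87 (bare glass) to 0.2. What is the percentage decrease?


Percentage reduction = (1 - coated/uncoated) * 100
  Ratio = 0.2 / 0.87 = 0.2299
  Reduction = (1 - 0.2299) * 100 = 77.0%

77.0%


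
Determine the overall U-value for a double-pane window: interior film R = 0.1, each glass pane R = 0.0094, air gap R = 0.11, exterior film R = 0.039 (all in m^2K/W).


Total thermal resistance (series):
  R_total = R_in + R_glass + R_air + R_glass + R_out
  R_total = 0.1 + 0.0094 + 0.11 + 0.0094 + 0.039 = 0.2678 m^2K/W
U-value = 1 / R_total = 1 / 0.2678 = 3.734 W/m^2K

3.734 W/m^2K


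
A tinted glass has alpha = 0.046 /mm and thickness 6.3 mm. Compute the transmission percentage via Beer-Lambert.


Beer-Lambert law: T = exp(-alpha * thickness)
  exponent = -0.046 * 6.3 = -0.2898
  T = exp(-0.2898) = 0.7484
  Percentage = 0.7484 * 100 = 74.84%

74.84%


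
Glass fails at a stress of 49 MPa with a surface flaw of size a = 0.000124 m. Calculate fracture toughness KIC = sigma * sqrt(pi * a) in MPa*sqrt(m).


Fracture toughness: KIC = sigma * sqrt(pi * a)
  pi * a = pi * 0.000124 = 0.000389557
  sqrt(pi * a) = 0.019737
  KIC = 49 * 0.019737 = 0.967 MPa*sqrt(m)

0.967 MPa*sqrt(m)


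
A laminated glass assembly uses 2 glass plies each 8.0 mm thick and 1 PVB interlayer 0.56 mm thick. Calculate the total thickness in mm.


Total thickness = glass contribution + PVB contribution
  Glass: 2 * 8.0 = 16.0 mm
  PVB: 1 * 0.56 = 0.56 mm
  Total = 16.0 + 0.56 = 16.56 mm

16.56 mm


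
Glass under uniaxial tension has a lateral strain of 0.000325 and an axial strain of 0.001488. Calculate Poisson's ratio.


Poisson's ratio: nu = lateral strain / axial strain
  nu = 0.000325 / 0.001488 = 0.2184

0.2184


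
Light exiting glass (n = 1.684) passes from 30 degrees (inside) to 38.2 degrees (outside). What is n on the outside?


Apply Snell's law: n1 * sin(theta1) = n2 * sin(theta2)
  n2 = n1 * sin(theta1) / sin(theta2)
  sin(30) = 0.5
  sin(38.2) = 0.618408
  n2 = 1.684 * 0.5 / 0.618408 = 1.3616

1.3616


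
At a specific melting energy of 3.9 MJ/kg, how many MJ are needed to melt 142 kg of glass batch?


Total energy = mass * specific energy
  E = 142 * 3.9 = 553.8 MJ

553.8 MJ


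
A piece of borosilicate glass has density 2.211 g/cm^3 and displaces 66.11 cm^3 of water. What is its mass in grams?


Rearrange rho = m / V:
  m = rho * V
  m = 2.211 * 66.11 = 146.169 g

146.169 g


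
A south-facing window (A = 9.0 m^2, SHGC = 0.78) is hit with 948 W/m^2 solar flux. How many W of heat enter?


Solar heat gain: Q = Area * SHGC * Irradiance
  Q = 9.0 * 0.78 * 948 = 6655 W

6655 W


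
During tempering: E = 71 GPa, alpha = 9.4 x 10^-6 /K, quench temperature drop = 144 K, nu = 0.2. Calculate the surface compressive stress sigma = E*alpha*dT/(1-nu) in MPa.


Tempering stress: sigma = E * alpha * dT / (1 - nu)
  E (MPa) = 71 * 1000 = 71000
  Numerator = 71000 * (9.4 x 10^-6) * 144 = 96.1056
  Denominator = 1 - 0.2 = 0.8
  sigma = 96.1056 / 0.8 = 120.1 MPa

120.1 MPa


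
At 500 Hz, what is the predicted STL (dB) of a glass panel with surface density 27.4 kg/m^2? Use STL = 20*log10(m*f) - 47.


Mass law: STL = 20 * log10(m * f) - 47
  m * f = 27.4 * 500 = 13700
  log10(13700) = 4.13672
  STL = 20 * 4.13672 - 47 = 82.7344 - 47 = 35.7 dB

35.7 dB


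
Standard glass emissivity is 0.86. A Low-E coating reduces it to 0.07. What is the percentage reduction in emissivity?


Percentage reduction = (1 - coated/uncoated) * 100
  Ratio = 0.07 / 0.86 = 0.0814
  Reduction = (1 - 0.0814) * 100 = 91.9%

91.9%


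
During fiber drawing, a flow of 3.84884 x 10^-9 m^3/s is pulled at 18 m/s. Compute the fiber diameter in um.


Cross-sectional area from continuity:
  A = Q / v = 3.84884 x 10^-9 / 18 = 2.138244 x 10^-10 m^2
Diameter from circular cross-section:
  d = sqrt(4A / pi) * 10^6 (m -> um)
  d = sqrt(4 * 2.138244 x 10^-10 / pi) * 10^6 = 16.5 um

16.5 um


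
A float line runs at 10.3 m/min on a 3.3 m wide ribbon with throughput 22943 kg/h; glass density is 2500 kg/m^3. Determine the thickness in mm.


Ribbon cross-section from mass balance:
  Volume rate = throughput / density = 22943 / 2500 = 9.1772 m^3/h
  thickness = volume rate / (speed * 60 * width), i.e.
  thickness = throughput / (60 * speed * width * density) * 1000
  thickness = 22943 / (60 * 10.3 * 3.3 * 2500) * 1000 = 4.5 mm

4.5 mm


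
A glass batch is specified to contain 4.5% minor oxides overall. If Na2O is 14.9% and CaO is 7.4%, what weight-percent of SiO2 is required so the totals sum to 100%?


Known pieces sum to 100%:
  SiO2 = 100 - (others + Na2O + CaO)
  SiO2 = 100 - (4.5 + 14.9 + 7.4) = 73.2%

73.2%


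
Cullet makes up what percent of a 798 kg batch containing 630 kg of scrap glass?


Cullet ratio = (cullet mass / total batch mass) * 100
  Ratio = 630 / 798 * 100 = 78.95%

78.95%


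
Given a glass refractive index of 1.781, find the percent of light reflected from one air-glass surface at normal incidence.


Fresnel reflectance at normal incidence:
  R = ((n - 1)/(n + 1))^2
  (n - 1)/(n + 1) = (1.781 - 1)/(1.781 + 1) = 0.280834
  R = 0.280834^2 = 0.0788677
  R(%) = 0.0788677 * 100 = 7.887%

7.887%


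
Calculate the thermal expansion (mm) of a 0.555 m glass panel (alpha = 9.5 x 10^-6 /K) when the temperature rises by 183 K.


Thermal expansion formula: dL = alpha * L0 * dT
  dL = (9.5 x 10^-6) * 0.555 * 183 = 0.00096487 m
Convert to mm: 0.00096487 * 1000 = 0.9649 mm

0.9649 mm


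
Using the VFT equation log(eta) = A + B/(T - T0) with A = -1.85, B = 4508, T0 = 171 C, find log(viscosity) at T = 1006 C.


VFT equation: log(eta) = A + B / (T - T0)
  T - T0 = 1006 - 171 = 835
  B / (T - T0) = 4508 / 835 = 5.399
  log(eta) = -1.85 + 5.399 = 3.549

3.549


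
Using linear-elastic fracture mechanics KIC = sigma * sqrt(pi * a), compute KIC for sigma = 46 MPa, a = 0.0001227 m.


Fracture toughness: KIC = sigma * sqrt(pi * a)
  pi * a = pi * 0.0001227 = 0.000385473
  sqrt(pi * a) = 0.019633
  KIC = 46 * 0.019633 = 0.903 MPa*sqrt(m)

0.903 MPa*sqrt(m)
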